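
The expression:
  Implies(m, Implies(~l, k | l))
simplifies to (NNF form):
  k | l | ~m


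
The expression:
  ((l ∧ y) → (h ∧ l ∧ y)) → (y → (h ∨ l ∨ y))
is always true.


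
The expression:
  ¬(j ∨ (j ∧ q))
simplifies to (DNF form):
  ¬j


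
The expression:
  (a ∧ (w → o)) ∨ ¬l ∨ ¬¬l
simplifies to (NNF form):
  True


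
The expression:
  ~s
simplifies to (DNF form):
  ~s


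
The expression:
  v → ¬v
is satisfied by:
  {v: False}


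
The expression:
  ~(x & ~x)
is always true.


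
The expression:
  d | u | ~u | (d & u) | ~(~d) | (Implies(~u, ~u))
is always true.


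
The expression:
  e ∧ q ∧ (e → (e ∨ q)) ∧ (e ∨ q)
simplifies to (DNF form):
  e ∧ q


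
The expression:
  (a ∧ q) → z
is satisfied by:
  {z: True, q: False, a: False}
  {q: False, a: False, z: False}
  {a: True, z: True, q: False}
  {a: True, q: False, z: False}
  {z: True, q: True, a: False}
  {q: True, z: False, a: False}
  {a: True, q: True, z: True}


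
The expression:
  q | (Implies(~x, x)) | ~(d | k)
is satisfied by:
  {x: True, q: True, d: False, k: False}
  {x: True, q: True, k: True, d: False}
  {x: True, q: True, d: True, k: False}
  {x: True, q: True, k: True, d: True}
  {x: True, d: False, k: False, q: False}
  {x: True, k: True, d: False, q: False}
  {x: True, d: True, k: False, q: False}
  {x: True, k: True, d: True, q: False}
  {q: True, d: False, k: False, x: False}
  {k: True, q: True, d: False, x: False}
  {q: True, d: True, k: False, x: False}
  {k: True, q: True, d: True, x: False}
  {q: False, d: False, k: False, x: False}


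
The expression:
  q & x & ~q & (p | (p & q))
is never true.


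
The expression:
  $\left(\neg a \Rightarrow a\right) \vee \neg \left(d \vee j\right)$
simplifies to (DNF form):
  $a \vee \left(\neg d \wedge \neg j\right)$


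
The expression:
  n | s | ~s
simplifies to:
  True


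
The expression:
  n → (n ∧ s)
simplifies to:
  s ∨ ¬n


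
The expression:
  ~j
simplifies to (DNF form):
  ~j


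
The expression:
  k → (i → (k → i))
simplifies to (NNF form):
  True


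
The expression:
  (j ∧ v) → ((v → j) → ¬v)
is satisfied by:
  {v: False, j: False}
  {j: True, v: False}
  {v: True, j: False}


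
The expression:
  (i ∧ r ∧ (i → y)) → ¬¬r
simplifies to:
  True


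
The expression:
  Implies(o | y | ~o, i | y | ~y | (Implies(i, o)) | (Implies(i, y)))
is always true.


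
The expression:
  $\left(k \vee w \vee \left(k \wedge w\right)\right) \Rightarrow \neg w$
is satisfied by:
  {w: False}


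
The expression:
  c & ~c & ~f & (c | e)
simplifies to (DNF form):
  False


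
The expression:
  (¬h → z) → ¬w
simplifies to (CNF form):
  (¬h ∨ ¬w) ∧ (¬w ∨ ¬z)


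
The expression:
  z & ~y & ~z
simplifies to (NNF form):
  False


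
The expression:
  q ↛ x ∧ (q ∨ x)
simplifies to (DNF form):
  q ∧ ¬x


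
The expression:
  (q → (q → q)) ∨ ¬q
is always true.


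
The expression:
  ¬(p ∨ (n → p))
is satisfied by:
  {n: True, p: False}


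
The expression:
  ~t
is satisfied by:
  {t: False}


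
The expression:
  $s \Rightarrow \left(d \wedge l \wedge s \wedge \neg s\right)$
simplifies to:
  $\neg s$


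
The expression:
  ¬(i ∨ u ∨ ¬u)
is never true.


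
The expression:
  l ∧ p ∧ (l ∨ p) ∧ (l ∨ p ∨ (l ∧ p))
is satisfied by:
  {p: True, l: True}


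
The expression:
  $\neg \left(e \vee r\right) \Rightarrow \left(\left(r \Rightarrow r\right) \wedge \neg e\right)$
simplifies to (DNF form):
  $\text{True}$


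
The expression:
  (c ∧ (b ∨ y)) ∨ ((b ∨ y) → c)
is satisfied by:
  {c: True, b: False, y: False}
  {y: True, c: True, b: False}
  {c: True, b: True, y: False}
  {y: True, c: True, b: True}
  {y: False, b: False, c: False}


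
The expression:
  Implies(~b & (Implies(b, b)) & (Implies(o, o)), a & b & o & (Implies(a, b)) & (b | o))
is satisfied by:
  {b: True}


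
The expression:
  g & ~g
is never true.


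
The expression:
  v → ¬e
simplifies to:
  ¬e ∨ ¬v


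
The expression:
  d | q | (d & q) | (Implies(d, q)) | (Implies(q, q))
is always true.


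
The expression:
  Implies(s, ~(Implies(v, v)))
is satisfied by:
  {s: False}


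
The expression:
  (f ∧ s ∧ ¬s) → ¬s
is always true.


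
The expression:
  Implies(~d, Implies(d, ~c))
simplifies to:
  True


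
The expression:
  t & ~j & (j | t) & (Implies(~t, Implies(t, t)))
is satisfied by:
  {t: True, j: False}


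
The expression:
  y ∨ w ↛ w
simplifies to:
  y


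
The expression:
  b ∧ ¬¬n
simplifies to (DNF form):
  b ∧ n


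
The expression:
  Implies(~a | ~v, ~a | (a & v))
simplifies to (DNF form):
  v | ~a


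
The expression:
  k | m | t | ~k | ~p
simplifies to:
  True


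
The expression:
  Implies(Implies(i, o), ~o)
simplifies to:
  ~o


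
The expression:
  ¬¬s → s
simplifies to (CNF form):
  True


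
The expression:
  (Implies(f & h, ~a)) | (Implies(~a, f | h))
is always true.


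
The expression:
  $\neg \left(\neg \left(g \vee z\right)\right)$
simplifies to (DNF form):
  $g \vee z$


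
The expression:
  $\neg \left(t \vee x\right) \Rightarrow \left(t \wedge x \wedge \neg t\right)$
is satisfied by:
  {x: True, t: True}
  {x: True, t: False}
  {t: True, x: False}


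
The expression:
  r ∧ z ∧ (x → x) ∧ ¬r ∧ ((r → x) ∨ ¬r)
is never true.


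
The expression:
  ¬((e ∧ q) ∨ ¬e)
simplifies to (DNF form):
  e ∧ ¬q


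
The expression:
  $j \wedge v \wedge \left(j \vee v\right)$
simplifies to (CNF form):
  $j \wedge v$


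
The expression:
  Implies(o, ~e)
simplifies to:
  ~e | ~o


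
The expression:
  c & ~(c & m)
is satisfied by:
  {c: True, m: False}


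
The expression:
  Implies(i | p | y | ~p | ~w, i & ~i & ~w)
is never true.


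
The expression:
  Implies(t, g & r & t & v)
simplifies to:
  ~t | (g & r & v)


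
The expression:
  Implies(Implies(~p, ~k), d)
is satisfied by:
  {d: True, k: True, p: False}
  {d: True, k: False, p: False}
  {d: True, p: True, k: True}
  {d: True, p: True, k: False}
  {k: True, p: False, d: False}


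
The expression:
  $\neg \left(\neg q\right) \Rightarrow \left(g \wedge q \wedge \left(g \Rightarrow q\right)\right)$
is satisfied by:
  {g: True, q: False}
  {q: False, g: False}
  {q: True, g: True}


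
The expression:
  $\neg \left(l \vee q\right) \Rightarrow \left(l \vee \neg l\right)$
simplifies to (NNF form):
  $\text{True}$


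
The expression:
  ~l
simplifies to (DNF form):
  ~l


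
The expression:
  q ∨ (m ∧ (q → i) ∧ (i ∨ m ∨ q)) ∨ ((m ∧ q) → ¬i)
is always true.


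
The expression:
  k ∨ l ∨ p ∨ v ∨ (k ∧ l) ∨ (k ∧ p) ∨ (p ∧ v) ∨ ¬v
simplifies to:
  True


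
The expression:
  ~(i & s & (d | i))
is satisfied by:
  {s: False, i: False}
  {i: True, s: False}
  {s: True, i: False}


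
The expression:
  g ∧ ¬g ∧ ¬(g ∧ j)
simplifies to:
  False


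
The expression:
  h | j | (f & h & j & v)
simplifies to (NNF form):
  h | j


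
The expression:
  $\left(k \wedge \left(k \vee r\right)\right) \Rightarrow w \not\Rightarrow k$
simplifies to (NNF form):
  $\neg k$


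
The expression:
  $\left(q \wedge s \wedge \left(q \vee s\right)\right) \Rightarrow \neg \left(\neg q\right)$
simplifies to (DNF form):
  $\text{True}$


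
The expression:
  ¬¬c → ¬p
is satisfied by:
  {p: False, c: False}
  {c: True, p: False}
  {p: True, c: False}


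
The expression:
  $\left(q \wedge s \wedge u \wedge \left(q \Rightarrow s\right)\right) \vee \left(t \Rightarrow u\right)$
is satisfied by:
  {u: True, t: False}
  {t: False, u: False}
  {t: True, u: True}


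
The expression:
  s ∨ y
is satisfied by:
  {y: True, s: True}
  {y: True, s: False}
  {s: True, y: False}


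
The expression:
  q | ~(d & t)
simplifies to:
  q | ~d | ~t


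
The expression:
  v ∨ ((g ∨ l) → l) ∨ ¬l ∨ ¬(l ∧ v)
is always true.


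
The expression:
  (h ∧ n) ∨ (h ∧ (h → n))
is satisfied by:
  {h: True, n: True}


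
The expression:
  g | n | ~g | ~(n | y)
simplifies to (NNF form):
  True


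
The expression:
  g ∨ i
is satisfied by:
  {i: True, g: True}
  {i: True, g: False}
  {g: True, i: False}


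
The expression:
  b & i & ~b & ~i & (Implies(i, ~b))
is never true.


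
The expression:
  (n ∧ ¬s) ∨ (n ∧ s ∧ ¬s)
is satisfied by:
  {n: True, s: False}


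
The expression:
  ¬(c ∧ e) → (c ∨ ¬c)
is always true.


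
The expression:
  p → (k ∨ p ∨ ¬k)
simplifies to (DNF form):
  True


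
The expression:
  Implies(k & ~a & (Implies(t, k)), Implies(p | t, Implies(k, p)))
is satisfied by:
  {a: True, p: True, k: False, t: False}
  {a: True, k: False, t: False, p: False}
  {p: True, k: False, t: False, a: False}
  {p: False, k: False, t: False, a: False}
  {a: True, t: True, p: True, k: False}
  {a: True, t: True, p: False, k: False}
  {t: True, p: True, a: False, k: False}
  {t: True, a: False, k: False, p: False}
  {p: True, a: True, k: True, t: False}
  {a: True, k: True, p: False, t: False}
  {p: True, k: True, a: False, t: False}
  {k: True, a: False, t: False, p: False}
  {a: True, t: True, k: True, p: True}
  {a: True, t: True, k: True, p: False}
  {t: True, k: True, p: True, a: False}


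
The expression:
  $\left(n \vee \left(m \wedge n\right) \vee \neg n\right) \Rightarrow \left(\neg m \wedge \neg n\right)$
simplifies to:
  $\neg m \wedge \neg n$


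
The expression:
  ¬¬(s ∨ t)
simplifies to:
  s ∨ t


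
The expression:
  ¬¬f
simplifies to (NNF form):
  f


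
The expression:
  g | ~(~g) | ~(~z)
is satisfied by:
  {z: True, g: True}
  {z: True, g: False}
  {g: True, z: False}


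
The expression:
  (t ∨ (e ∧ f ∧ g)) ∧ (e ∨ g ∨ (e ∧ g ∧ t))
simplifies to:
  (e ∨ g) ∧ (e ∨ t) ∧ (f ∨ t) ∧ (g ∨ t)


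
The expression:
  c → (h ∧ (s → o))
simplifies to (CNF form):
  (h ∨ ¬c) ∧ (h ∨ o ∨ ¬c) ∧ (h ∨ ¬c ∨ ¬s) ∧ (o ∨ ¬c ∨ ¬s)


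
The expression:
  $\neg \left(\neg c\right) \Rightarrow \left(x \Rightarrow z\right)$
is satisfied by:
  {z: True, c: False, x: False}
  {c: False, x: False, z: False}
  {x: True, z: True, c: False}
  {x: True, c: False, z: False}
  {z: True, c: True, x: False}
  {c: True, z: False, x: False}
  {x: True, c: True, z: True}


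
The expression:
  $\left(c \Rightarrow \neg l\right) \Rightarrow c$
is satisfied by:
  {c: True}


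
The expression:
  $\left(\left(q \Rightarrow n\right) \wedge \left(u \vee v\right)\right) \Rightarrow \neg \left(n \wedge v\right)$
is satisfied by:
  {v: False, n: False}
  {n: True, v: False}
  {v: True, n: False}


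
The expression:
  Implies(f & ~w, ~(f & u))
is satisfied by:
  {w: True, u: False, f: False}
  {u: False, f: False, w: False}
  {f: True, w: True, u: False}
  {f: True, u: False, w: False}
  {w: True, u: True, f: False}
  {u: True, w: False, f: False}
  {f: True, u: True, w: True}


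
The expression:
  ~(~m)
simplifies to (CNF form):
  m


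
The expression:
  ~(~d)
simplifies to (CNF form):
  d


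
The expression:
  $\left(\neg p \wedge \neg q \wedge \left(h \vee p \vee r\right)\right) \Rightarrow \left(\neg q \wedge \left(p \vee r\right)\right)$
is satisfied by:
  {r: True, q: True, p: True, h: False}
  {r: True, q: True, h: False, p: False}
  {r: True, p: True, h: False, q: False}
  {r: True, h: False, p: False, q: False}
  {q: True, p: True, h: False, r: False}
  {q: True, h: False, p: False, r: False}
  {p: True, q: False, h: False, r: False}
  {q: False, h: False, p: False, r: False}
  {q: True, r: True, h: True, p: True}
  {q: True, r: True, h: True, p: False}
  {r: True, h: True, p: True, q: False}
  {r: True, h: True, q: False, p: False}
  {p: True, h: True, q: True, r: False}
  {h: True, q: True, r: False, p: False}
  {h: True, p: True, r: False, q: False}


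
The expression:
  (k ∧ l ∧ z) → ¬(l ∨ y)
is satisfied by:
  {l: False, k: False, z: False}
  {z: True, l: False, k: False}
  {k: True, l: False, z: False}
  {z: True, k: True, l: False}
  {l: True, z: False, k: False}
  {z: True, l: True, k: False}
  {k: True, l: True, z: False}


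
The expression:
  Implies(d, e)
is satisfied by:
  {e: True, d: False}
  {d: False, e: False}
  {d: True, e: True}


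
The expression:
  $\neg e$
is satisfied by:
  {e: False}


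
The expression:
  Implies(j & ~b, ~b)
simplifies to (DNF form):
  True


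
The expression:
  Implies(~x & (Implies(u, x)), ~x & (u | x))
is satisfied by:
  {x: True, u: True}
  {x: True, u: False}
  {u: True, x: False}


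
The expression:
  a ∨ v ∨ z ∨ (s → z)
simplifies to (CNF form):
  a ∨ v ∨ z ∨ ¬s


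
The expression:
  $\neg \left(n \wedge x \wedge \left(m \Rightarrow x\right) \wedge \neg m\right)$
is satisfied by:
  {m: True, x: False, n: False}
  {x: False, n: False, m: False}
  {n: True, m: True, x: False}
  {n: True, x: False, m: False}
  {m: True, x: True, n: False}
  {x: True, m: False, n: False}
  {n: True, x: True, m: True}


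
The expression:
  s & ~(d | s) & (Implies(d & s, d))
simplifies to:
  False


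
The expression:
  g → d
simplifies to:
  d ∨ ¬g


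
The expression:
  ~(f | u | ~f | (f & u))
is never true.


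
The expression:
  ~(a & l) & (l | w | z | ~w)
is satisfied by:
  {l: False, a: False}
  {a: True, l: False}
  {l: True, a: False}


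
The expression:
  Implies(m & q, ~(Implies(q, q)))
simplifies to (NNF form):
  ~m | ~q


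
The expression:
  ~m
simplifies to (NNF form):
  ~m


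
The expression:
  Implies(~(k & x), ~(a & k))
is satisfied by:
  {x: True, k: False, a: False}
  {k: False, a: False, x: False}
  {x: True, a: True, k: False}
  {a: True, k: False, x: False}
  {x: True, k: True, a: False}
  {k: True, x: False, a: False}
  {x: True, a: True, k: True}


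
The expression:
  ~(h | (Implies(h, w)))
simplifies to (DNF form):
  False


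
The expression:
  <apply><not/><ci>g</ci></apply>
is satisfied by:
  {g: False}


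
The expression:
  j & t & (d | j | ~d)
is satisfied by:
  {t: True, j: True}


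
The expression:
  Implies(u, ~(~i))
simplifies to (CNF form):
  i | ~u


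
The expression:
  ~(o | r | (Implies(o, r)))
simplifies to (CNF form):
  False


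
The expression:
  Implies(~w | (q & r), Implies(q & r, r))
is always true.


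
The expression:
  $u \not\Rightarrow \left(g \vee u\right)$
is never true.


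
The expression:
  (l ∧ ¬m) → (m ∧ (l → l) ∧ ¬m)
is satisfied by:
  {m: True, l: False}
  {l: False, m: False}
  {l: True, m: True}


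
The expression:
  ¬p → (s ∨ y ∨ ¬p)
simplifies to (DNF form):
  True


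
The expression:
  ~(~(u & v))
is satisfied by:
  {u: True, v: True}


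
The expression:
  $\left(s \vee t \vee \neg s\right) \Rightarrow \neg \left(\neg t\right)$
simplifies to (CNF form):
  $t$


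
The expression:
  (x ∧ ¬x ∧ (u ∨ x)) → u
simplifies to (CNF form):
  True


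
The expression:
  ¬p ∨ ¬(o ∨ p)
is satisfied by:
  {p: False}


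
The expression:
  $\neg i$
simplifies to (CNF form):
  $\neg i$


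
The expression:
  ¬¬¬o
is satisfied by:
  {o: False}


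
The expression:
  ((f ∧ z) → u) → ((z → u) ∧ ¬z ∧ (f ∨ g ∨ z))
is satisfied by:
  {f: True, g: True, u: False, z: False}
  {f: True, g: False, u: False, z: False}
  {f: True, u: True, g: True, z: False}
  {f: True, u: True, g: False, z: False}
  {g: True, f: False, u: False, z: False}
  {u: True, g: True, f: False, z: False}
  {z: True, f: True, g: True, u: False}
  {z: True, f: True, g: False, u: False}


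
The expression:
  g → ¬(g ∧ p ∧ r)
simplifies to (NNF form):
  ¬g ∨ ¬p ∨ ¬r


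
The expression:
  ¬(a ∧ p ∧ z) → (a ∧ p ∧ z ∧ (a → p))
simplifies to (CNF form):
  a ∧ p ∧ z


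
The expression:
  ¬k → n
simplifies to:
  k ∨ n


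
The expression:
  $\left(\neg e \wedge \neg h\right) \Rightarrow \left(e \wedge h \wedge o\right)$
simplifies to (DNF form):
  $e \vee h$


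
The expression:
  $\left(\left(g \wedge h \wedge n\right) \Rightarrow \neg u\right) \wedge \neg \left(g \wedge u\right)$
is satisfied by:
  {g: False, u: False}
  {u: True, g: False}
  {g: True, u: False}


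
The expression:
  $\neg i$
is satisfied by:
  {i: False}


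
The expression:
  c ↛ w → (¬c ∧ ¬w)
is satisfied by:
  {w: True, c: False}
  {c: False, w: False}
  {c: True, w: True}


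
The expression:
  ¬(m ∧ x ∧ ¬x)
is always true.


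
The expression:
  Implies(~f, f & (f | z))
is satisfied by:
  {f: True}


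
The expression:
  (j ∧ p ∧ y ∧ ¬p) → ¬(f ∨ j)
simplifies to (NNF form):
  True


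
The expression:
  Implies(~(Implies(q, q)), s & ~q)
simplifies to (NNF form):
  True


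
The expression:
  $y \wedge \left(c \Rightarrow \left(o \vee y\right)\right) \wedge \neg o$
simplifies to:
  $y \wedge \neg o$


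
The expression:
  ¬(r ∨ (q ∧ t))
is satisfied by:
  {r: False, t: False, q: False}
  {q: True, r: False, t: False}
  {t: True, r: False, q: False}


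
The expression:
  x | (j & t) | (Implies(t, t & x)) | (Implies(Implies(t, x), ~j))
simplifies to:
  True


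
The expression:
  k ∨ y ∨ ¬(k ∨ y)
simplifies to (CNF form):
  True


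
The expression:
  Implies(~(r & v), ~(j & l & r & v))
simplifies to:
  True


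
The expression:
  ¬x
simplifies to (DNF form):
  ¬x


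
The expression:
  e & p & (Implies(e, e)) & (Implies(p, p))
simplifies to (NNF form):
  e & p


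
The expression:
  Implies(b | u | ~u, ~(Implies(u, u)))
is never true.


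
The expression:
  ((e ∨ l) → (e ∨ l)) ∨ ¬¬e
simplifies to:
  True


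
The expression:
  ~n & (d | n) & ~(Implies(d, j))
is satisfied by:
  {d: True, n: False, j: False}


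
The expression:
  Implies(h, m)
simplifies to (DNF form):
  m | ~h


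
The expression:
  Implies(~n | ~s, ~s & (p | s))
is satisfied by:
  {n: True, p: True, s: False}
  {p: True, s: False, n: False}
  {n: True, p: True, s: True}
  {n: True, s: True, p: False}


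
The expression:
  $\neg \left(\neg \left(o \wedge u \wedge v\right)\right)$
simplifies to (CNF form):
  $o \wedge u \wedge v$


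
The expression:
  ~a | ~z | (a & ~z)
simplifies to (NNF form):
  ~a | ~z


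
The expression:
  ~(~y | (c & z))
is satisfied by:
  {y: True, c: False, z: False}
  {z: True, y: True, c: False}
  {c: True, y: True, z: False}


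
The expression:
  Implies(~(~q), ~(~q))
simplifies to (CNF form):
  True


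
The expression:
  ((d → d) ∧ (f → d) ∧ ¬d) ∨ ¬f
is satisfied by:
  {f: False}


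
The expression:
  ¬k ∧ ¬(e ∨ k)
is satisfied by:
  {e: False, k: False}


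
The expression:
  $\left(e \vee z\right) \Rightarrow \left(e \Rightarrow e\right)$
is always true.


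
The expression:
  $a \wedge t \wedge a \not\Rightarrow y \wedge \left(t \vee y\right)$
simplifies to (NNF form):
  $a \wedge t \wedge \neg y$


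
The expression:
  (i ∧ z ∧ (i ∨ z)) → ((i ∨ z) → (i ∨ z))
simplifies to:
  True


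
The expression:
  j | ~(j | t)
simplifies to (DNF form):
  j | ~t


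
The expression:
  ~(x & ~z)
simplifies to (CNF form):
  z | ~x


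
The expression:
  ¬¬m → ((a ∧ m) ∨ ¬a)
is always true.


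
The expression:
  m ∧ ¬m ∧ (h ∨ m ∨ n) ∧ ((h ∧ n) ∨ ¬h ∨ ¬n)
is never true.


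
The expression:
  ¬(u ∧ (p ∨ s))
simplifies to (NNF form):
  (¬p ∧ ¬s) ∨ ¬u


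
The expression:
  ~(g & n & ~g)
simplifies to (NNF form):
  True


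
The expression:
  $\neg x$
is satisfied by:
  {x: False}


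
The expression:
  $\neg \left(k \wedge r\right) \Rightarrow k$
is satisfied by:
  {k: True}


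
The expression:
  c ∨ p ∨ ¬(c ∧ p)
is always true.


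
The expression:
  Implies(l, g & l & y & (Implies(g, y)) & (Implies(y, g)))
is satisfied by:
  {g: True, y: True, l: False}
  {g: True, y: False, l: False}
  {y: True, g: False, l: False}
  {g: False, y: False, l: False}
  {g: True, l: True, y: True}


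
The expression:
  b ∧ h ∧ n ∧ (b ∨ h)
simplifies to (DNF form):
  b ∧ h ∧ n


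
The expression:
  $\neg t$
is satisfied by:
  {t: False}


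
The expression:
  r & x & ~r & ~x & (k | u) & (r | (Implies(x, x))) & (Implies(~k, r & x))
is never true.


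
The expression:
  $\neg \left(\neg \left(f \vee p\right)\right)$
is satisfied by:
  {p: True, f: True}
  {p: True, f: False}
  {f: True, p: False}


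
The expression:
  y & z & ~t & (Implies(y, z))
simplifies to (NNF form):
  y & z & ~t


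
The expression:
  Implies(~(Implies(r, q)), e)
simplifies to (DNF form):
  e | q | ~r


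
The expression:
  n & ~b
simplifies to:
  n & ~b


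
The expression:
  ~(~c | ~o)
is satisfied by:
  {c: True, o: True}


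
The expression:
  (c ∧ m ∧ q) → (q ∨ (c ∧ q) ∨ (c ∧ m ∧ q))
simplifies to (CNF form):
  True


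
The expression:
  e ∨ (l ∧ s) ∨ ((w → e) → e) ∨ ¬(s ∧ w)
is always true.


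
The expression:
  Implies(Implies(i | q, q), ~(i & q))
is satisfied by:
  {q: False, i: False}
  {i: True, q: False}
  {q: True, i: False}


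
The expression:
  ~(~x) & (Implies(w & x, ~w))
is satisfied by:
  {x: True, w: False}


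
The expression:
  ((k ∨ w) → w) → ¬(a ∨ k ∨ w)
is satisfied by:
  {k: True, w: False, a: False}
  {k: False, w: False, a: False}
  {a: True, k: True, w: False}


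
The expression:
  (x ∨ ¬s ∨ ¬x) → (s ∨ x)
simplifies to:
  s ∨ x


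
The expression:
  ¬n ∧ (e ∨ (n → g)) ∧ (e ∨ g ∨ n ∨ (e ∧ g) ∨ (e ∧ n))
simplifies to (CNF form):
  ¬n ∧ (e ∨ g)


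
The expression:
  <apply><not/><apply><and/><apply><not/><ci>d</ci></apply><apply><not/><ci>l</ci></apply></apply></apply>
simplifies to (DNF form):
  <apply><or/><ci>d</ci><ci>l</ci></apply>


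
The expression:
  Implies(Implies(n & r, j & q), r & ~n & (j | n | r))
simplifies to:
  r & (~j | ~n | ~q)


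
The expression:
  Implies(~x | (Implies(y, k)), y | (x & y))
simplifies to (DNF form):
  y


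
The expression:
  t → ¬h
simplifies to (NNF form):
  ¬h ∨ ¬t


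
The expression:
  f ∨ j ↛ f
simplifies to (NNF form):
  f ∨ j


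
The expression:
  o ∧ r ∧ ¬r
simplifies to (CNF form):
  False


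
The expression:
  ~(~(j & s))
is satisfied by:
  {j: True, s: True}


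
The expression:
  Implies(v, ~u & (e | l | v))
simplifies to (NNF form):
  ~u | ~v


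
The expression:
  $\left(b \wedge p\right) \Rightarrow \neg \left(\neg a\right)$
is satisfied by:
  {a: True, p: False, b: False}
  {p: False, b: False, a: False}
  {a: True, b: True, p: False}
  {b: True, p: False, a: False}
  {a: True, p: True, b: False}
  {p: True, a: False, b: False}
  {a: True, b: True, p: True}


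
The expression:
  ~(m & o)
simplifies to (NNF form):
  ~m | ~o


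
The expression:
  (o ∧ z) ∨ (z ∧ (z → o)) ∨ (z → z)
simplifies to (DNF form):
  True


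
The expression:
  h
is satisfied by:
  {h: True}


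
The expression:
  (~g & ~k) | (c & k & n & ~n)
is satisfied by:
  {g: False, k: False}


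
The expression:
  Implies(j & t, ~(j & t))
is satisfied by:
  {t: False, j: False}
  {j: True, t: False}
  {t: True, j: False}


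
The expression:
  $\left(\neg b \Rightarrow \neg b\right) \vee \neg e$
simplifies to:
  $\text{True}$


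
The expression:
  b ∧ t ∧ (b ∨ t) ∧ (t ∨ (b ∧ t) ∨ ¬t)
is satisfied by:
  {t: True, b: True}


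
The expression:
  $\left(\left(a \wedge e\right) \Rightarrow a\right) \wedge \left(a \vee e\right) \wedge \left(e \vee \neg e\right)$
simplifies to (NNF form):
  $a \vee e$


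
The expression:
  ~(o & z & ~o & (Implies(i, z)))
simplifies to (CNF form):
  True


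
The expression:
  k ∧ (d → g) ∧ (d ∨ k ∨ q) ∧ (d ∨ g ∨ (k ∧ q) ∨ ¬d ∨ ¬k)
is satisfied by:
  {g: True, k: True, d: False}
  {k: True, d: False, g: False}
  {d: True, g: True, k: True}


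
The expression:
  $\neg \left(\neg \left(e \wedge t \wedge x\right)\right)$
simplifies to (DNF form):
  $e \wedge t \wedge x$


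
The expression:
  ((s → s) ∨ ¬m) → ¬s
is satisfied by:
  {s: False}


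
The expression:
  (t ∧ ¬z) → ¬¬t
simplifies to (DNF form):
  True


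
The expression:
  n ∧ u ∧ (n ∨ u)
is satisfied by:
  {u: True, n: True}


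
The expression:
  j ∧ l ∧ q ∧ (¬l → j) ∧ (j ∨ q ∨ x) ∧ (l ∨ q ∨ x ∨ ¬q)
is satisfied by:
  {j: True, q: True, l: True}


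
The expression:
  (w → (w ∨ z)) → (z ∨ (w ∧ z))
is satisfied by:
  {z: True}


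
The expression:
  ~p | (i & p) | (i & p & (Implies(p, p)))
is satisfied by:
  {i: True, p: False}
  {p: False, i: False}
  {p: True, i: True}


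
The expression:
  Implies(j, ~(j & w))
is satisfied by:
  {w: False, j: False}
  {j: True, w: False}
  {w: True, j: False}


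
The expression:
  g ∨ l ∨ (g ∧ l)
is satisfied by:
  {l: True, g: True}
  {l: True, g: False}
  {g: True, l: False}


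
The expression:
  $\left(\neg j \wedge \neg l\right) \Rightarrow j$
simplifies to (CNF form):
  $j \vee l$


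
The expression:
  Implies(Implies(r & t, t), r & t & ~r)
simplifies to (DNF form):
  False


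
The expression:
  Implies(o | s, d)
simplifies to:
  d | (~o & ~s)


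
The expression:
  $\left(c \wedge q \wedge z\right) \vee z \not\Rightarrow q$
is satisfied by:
  {z: True, c: True, q: False}
  {z: True, q: False, c: False}
  {z: True, c: True, q: True}


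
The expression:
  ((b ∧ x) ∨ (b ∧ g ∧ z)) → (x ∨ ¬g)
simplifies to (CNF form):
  x ∨ ¬b ∨ ¬g ∨ ¬z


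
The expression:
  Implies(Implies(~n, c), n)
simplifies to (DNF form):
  n | ~c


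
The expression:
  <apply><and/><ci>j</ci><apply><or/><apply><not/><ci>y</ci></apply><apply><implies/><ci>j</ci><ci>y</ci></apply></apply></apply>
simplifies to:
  <ci>j</ci>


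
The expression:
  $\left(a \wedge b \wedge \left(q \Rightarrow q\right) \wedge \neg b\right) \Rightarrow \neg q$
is always true.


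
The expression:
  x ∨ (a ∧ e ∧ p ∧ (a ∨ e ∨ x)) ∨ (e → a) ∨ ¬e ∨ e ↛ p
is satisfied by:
  {a: True, x: True, p: False, e: False}
  {a: True, p: False, e: False, x: False}
  {x: True, p: False, e: False, a: False}
  {x: False, p: False, e: False, a: False}
  {a: True, e: True, x: True, p: False}
  {a: True, e: True, x: False, p: False}
  {e: True, x: True, a: False, p: False}
  {e: True, a: False, p: False, x: False}
  {x: True, a: True, p: True, e: False}
  {a: True, p: True, x: False, e: False}
  {x: True, p: True, a: False, e: False}
  {p: True, a: False, e: False, x: False}
  {a: True, e: True, p: True, x: True}
  {a: True, e: True, p: True, x: False}
  {e: True, p: True, x: True, a: False}


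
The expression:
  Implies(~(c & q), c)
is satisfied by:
  {c: True}


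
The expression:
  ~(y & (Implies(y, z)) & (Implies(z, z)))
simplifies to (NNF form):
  ~y | ~z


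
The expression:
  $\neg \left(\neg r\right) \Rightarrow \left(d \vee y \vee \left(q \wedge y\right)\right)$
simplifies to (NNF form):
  $d \vee y \vee \neg r$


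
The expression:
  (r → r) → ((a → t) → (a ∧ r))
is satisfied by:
  {a: True, r: True, t: False}
  {a: True, t: False, r: False}
  {a: True, r: True, t: True}


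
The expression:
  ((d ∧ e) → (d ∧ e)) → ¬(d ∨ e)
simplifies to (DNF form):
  ¬d ∧ ¬e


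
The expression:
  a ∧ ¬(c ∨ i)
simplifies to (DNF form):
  a ∧ ¬c ∧ ¬i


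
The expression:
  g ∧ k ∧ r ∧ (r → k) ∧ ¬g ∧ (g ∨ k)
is never true.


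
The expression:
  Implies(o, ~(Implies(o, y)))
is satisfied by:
  {o: False, y: False}
  {y: True, o: False}
  {o: True, y: False}


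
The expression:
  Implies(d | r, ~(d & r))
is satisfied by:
  {d: False, r: False}
  {r: True, d: False}
  {d: True, r: False}


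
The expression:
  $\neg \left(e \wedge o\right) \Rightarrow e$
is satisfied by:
  {e: True}


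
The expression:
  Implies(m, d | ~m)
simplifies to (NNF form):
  d | ~m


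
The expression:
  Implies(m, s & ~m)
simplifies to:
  ~m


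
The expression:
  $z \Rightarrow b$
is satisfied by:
  {b: True, z: False}
  {z: False, b: False}
  {z: True, b: True}


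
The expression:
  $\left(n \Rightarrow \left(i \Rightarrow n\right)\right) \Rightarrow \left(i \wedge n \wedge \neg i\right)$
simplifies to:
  $\text{False}$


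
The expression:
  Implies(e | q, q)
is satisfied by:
  {q: True, e: False}
  {e: False, q: False}
  {e: True, q: True}


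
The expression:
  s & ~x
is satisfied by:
  {s: True, x: False}


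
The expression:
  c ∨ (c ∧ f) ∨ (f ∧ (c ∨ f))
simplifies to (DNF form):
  c ∨ f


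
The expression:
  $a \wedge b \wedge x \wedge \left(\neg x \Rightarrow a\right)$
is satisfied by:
  {a: True, b: True, x: True}


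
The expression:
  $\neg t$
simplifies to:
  $\neg t$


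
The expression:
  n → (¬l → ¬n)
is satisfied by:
  {l: True, n: False}
  {n: False, l: False}
  {n: True, l: True}


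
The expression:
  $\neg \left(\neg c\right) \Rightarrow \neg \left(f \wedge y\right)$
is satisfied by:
  {c: False, y: False, f: False}
  {f: True, c: False, y: False}
  {y: True, c: False, f: False}
  {f: True, y: True, c: False}
  {c: True, f: False, y: False}
  {f: True, c: True, y: False}
  {y: True, c: True, f: False}


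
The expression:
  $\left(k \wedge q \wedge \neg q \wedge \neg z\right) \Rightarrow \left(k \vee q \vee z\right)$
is always true.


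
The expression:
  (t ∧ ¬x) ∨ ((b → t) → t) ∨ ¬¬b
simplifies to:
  b ∨ t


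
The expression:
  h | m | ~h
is always true.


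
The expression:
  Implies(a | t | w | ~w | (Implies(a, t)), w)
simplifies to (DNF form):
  w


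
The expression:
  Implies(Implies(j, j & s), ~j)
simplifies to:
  ~j | ~s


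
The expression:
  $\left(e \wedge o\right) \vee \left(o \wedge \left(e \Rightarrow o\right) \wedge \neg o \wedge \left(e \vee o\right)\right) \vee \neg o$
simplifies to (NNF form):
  $e \vee \neg o$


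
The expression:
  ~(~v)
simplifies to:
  v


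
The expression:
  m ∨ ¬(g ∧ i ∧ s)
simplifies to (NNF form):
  m ∨ ¬g ∨ ¬i ∨ ¬s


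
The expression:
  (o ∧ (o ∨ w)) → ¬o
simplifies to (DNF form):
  ¬o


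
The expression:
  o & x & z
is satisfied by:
  {z: True, x: True, o: True}


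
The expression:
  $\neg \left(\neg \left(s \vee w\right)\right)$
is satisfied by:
  {s: True, w: True}
  {s: True, w: False}
  {w: True, s: False}


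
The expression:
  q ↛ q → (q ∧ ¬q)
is always true.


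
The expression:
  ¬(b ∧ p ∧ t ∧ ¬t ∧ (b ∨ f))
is always true.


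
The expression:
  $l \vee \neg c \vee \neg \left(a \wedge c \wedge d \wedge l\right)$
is always true.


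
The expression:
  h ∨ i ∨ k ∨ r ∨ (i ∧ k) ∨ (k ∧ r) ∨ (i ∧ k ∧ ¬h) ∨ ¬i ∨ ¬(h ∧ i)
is always true.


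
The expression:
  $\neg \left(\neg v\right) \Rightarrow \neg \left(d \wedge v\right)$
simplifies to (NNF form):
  $\neg d \vee \neg v$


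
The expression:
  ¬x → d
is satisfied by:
  {x: True, d: True}
  {x: True, d: False}
  {d: True, x: False}


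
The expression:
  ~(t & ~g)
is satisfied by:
  {g: True, t: False}
  {t: False, g: False}
  {t: True, g: True}


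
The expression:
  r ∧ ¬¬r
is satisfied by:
  {r: True}


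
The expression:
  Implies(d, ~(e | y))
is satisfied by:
  {y: False, d: False, e: False}
  {e: True, y: False, d: False}
  {y: True, e: False, d: False}
  {e: True, y: True, d: False}
  {d: True, e: False, y: False}


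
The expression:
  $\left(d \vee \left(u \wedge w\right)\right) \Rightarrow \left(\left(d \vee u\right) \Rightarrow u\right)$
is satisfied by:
  {u: True, d: False}
  {d: False, u: False}
  {d: True, u: True}


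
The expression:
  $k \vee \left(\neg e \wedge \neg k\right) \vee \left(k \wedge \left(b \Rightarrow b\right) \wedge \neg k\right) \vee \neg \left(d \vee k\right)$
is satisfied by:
  {k: True, e: False, d: False}
  {e: False, d: False, k: False}
  {d: True, k: True, e: False}
  {d: True, e: False, k: False}
  {k: True, e: True, d: False}
  {e: True, k: False, d: False}
  {d: True, e: True, k: True}


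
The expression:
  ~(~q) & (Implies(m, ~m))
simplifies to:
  q & ~m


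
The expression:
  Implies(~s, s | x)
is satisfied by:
  {x: True, s: True}
  {x: True, s: False}
  {s: True, x: False}


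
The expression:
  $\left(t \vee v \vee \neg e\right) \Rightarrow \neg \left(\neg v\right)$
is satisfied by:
  {v: True, e: True, t: False}
  {v: True, t: False, e: False}
  {v: True, e: True, t: True}
  {v: True, t: True, e: False}
  {e: True, t: False, v: False}


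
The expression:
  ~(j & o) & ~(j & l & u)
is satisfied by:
  {u: False, l: False, j: False, o: False}
  {l: True, o: False, u: False, j: False}
  {u: True, o: False, l: False, j: False}
  {l: True, u: True, o: False, j: False}
  {o: True, u: False, l: False, j: False}
  {o: True, l: True, u: False, j: False}
  {o: True, u: True, l: False, j: False}
  {o: True, l: True, u: True, j: False}
  {j: True, o: False, u: False, l: False}
  {j: True, l: True, o: False, u: False}
  {j: True, u: True, o: False, l: False}


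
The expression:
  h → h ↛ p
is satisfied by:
  {p: False, h: False}
  {h: True, p: False}
  {p: True, h: False}


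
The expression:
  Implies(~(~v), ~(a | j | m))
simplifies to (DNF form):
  ~v | (~a & ~j & ~m)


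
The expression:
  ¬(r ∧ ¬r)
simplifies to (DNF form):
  True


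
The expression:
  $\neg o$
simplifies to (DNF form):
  $\neg o$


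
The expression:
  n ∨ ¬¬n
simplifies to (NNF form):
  n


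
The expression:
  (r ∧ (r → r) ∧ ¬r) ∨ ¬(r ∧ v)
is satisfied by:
  {v: False, r: False}
  {r: True, v: False}
  {v: True, r: False}


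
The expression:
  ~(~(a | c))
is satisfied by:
  {a: True, c: True}
  {a: True, c: False}
  {c: True, a: False}


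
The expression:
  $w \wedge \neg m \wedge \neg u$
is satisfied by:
  {w: True, u: False, m: False}


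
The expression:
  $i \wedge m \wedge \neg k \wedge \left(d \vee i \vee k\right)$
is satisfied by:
  {m: True, i: True, k: False}


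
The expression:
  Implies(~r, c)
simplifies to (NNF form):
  c | r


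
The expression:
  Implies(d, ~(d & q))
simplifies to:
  ~d | ~q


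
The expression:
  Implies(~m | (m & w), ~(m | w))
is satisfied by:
  {w: False}


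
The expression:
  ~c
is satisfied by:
  {c: False}


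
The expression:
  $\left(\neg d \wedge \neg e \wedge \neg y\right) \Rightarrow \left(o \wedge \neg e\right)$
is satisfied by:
  {y: True, d: True, o: True, e: True}
  {y: True, d: True, o: True, e: False}
  {y: True, d: True, e: True, o: False}
  {y: True, d: True, e: False, o: False}
  {y: True, o: True, e: True, d: False}
  {y: True, o: True, e: False, d: False}
  {y: True, o: False, e: True, d: False}
  {y: True, o: False, e: False, d: False}
  {d: True, o: True, e: True, y: False}
  {d: True, o: True, e: False, y: False}
  {d: True, e: True, o: False, y: False}
  {d: True, e: False, o: False, y: False}
  {o: True, e: True, d: False, y: False}
  {o: True, d: False, e: False, y: False}
  {e: True, d: False, o: False, y: False}


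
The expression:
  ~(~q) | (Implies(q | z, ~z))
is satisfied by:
  {q: True, z: False}
  {z: False, q: False}
  {z: True, q: True}


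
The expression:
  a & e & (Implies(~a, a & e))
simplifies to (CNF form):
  a & e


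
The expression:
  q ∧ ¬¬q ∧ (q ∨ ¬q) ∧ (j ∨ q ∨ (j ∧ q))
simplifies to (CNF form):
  q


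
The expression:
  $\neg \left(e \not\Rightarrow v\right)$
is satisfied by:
  {v: True, e: False}
  {e: False, v: False}
  {e: True, v: True}


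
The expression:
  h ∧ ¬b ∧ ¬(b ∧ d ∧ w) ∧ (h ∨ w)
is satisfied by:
  {h: True, b: False}


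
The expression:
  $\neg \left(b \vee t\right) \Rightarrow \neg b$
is always true.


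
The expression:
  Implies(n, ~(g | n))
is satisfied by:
  {n: False}


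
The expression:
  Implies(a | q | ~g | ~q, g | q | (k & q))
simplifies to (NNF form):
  g | q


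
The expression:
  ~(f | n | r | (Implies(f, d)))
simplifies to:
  False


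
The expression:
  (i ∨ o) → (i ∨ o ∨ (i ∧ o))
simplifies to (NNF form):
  True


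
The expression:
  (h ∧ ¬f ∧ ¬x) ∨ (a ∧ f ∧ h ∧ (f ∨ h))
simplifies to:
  h ∧ (a ∨ ¬f) ∧ (f ∨ ¬x)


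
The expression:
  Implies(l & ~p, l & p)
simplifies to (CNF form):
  p | ~l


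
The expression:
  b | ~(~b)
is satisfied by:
  {b: True}


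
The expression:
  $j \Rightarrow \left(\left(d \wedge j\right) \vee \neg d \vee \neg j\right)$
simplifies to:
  $\text{True}$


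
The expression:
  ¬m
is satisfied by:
  {m: False}


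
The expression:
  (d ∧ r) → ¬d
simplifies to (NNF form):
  ¬d ∨ ¬r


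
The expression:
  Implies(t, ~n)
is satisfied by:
  {t: False, n: False}
  {n: True, t: False}
  {t: True, n: False}


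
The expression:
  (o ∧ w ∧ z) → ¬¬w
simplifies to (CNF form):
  True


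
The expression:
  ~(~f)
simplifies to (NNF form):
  f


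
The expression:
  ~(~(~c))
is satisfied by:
  {c: False}


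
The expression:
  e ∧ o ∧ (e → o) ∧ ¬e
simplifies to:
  False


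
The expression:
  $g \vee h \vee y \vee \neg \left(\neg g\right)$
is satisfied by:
  {y: True, g: True, h: True}
  {y: True, g: True, h: False}
  {y: True, h: True, g: False}
  {y: True, h: False, g: False}
  {g: True, h: True, y: False}
  {g: True, h: False, y: False}
  {h: True, g: False, y: False}


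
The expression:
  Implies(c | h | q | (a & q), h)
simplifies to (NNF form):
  h | (~c & ~q)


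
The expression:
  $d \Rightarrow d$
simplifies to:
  $\text{True}$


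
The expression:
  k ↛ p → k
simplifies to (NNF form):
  True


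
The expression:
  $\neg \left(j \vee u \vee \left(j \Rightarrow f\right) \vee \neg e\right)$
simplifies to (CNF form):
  $\text{False}$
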